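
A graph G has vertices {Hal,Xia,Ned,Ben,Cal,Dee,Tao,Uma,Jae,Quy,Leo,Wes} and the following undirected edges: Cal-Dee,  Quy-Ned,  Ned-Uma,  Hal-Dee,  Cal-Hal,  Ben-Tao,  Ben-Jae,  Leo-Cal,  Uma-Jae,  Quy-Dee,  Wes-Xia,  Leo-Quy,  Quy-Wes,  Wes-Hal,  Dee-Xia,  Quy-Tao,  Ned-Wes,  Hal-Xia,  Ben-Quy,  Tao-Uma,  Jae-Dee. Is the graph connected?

A breadth-first search from Hal visits Hal, Dee, Xia, Cal, Wes, Quy, Jae, Leo, Ned, Tao, Ben, Uma — all 12 vertices — so the graph is connected.

Yes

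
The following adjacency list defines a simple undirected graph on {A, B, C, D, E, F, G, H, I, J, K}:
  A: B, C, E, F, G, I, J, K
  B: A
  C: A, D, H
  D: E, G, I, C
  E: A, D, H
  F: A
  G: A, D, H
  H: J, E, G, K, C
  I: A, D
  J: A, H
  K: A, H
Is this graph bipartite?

Yes

A valid 2-coloring puts {B, C, E, F, G, I, J, K} on one side and {A, D, H} on the other; every edge crosses between the two sides.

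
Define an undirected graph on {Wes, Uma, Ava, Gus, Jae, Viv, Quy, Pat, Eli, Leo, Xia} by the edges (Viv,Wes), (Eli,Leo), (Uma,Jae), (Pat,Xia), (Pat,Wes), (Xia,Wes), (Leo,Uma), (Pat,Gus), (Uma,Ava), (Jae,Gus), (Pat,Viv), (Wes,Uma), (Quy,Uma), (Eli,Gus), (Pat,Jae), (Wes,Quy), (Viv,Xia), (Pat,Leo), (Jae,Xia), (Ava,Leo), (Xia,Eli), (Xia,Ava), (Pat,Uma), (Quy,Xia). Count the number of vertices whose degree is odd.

Degrees: Wes:5, Uma:6, Ava:3, Gus:3, Jae:4, Viv:3, Quy:3, Pat:7, Eli:3, Leo:4, Xia:7
Odd-degree vertices: Wes, Ava, Gus, Viv, Quy, Pat, Eli, Xia.

8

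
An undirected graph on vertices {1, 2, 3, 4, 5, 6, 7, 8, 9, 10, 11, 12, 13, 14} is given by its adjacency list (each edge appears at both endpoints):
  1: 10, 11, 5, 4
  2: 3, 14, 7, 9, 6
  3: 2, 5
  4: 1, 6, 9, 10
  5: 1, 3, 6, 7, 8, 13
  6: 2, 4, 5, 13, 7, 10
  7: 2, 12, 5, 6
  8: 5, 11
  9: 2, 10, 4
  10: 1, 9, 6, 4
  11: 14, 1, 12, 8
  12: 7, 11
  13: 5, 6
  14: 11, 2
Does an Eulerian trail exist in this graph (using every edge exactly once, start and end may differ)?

Degrees: 1:4, 2:5, 3:2, 4:4, 5:6, 6:6, 7:4, 8:2, 9:3, 10:4, 11:4, 12:2, 13:2, 14:2
Odd-degree vertices: 2, 9 (2 total).
The non-isolated vertices are connected and exactly 2 have odd degree, so an Eulerian trail exists (from 2 to 9).

Yes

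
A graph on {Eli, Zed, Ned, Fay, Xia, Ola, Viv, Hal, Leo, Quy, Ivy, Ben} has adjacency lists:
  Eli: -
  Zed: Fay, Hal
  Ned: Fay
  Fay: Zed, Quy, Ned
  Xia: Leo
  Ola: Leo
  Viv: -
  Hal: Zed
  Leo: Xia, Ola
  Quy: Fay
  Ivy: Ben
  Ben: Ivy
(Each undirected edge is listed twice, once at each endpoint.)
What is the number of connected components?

Component: {Eli}
Component: {Viv}
Component: {Ivy, Ben}
Component: {Xia, Ola, Leo}
Component: {Zed, Ned, Fay, Hal, Quy}

5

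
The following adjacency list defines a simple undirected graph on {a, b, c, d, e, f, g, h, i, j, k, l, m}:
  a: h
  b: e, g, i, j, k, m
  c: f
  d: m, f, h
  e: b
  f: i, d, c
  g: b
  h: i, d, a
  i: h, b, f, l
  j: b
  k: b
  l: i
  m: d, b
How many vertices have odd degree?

10

Degrees: a:1, b:6, c:1, d:3, e:1, f:3, g:1, h:3, i:4, j:1, k:1, l:1, m:2
Odd-degree vertices: a, c, d, e, f, g, h, j, k, l.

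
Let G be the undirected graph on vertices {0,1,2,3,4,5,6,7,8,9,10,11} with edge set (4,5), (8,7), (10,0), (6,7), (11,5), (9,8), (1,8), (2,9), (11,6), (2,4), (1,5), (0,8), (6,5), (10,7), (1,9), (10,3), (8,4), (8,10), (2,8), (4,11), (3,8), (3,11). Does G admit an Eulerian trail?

No

Degrees: 0:2, 1:3, 2:3, 3:3, 4:4, 5:4, 6:3, 7:3, 8:8, 9:3, 10:4, 11:4
Odd-degree vertices: 1, 2, 3, 6, 7, 9 (6 total).
An Eulerian trail requires 0 or 2 odd-degree vertices; here there are 6.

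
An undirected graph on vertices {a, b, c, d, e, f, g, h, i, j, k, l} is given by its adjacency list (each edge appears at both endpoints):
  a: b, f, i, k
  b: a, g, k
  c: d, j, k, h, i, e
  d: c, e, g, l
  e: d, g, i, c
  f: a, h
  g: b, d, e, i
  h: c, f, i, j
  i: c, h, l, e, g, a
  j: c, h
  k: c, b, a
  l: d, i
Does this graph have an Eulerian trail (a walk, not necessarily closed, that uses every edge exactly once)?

Degrees: a:4, b:3, c:6, d:4, e:4, f:2, g:4, h:4, i:6, j:2, k:3, l:2
Odd-degree vertices: b, k (2 total).
With 2 odd-degree vertices and all edges in one connected piece, an Eulerian trail exists (from b to k).

Yes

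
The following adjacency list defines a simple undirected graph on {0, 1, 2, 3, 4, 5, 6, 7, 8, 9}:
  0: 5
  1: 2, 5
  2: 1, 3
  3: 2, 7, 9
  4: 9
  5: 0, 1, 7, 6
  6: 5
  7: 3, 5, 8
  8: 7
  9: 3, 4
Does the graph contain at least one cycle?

Yes

|V| = 10, |E| = 10, number of components = 1.
Since 10 > 10 - 1, a cycle must exist; for instance 5-7-3-2-1-5.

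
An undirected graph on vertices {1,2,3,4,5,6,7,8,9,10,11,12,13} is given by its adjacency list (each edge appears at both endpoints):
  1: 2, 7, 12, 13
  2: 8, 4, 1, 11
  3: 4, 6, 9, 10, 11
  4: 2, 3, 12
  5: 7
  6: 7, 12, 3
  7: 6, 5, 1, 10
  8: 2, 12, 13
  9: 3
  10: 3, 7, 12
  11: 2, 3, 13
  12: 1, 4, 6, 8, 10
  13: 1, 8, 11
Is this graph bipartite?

Partition the vertices as {2, 3, 7, 12, 13} vs {1, 4, 5, 6, 8, 9, 10, 11}. Each listed edge has one endpoint in each part, so the graph is bipartite.

Yes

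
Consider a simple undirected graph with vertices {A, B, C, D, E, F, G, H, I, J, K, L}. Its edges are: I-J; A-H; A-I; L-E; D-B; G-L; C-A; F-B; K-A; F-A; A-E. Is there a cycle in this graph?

The graph has 12 vertices, 11 edges, and 1 connected component.
Since 11 = 12 - 1, the graph is a forest and contains no cycle.

No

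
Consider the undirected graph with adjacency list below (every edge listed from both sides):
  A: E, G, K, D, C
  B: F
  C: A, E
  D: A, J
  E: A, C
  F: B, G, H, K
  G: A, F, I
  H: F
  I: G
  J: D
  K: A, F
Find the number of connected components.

1

Component: {A, B, C, D, E, F, G, H, I, J, K}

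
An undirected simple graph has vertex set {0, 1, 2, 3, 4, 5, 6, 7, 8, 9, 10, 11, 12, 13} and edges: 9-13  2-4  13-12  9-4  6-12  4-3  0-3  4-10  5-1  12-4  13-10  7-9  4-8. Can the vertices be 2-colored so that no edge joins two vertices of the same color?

Partition the vertices as {2, 3, 5, 8, 9, 10, 11, 12} vs {0, 1, 4, 6, 7, 13}. Each listed edge has one endpoint in each part, so the graph is bipartite.

Yes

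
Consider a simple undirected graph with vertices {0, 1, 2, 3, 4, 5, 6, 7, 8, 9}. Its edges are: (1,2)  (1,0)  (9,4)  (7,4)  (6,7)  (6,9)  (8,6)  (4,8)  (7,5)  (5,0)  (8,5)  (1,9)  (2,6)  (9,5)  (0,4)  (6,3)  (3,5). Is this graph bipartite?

Yes

Partition the vertices as {1, 4, 5, 6} vs {0, 2, 3, 7, 8, 9}. Each listed edge has one endpoint in each part, so the graph is bipartite.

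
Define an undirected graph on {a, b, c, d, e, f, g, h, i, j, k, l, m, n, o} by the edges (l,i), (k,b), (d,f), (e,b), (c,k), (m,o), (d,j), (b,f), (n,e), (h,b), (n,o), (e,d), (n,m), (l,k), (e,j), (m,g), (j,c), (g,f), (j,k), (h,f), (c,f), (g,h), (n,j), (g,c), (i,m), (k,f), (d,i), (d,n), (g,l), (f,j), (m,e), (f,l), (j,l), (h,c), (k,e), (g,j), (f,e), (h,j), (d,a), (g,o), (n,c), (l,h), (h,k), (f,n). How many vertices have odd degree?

10

Degrees: a:1, b:4, c:6, d:6, e:7, f:10, g:7, h:7, i:3, j:9, k:7, l:6, m:5, n:7, o:3
Odd-degree vertices: a, e, g, h, i, j, k, m, n, o.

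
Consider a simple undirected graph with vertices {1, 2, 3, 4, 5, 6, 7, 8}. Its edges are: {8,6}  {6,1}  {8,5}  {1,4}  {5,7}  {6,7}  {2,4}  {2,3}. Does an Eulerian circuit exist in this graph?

No

Degrees: 1:2, 2:2, 3:1, 4:2, 5:2, 6:3, 7:2, 8:2
3, 6 have odd degree; an Eulerian circuit needs every degree to be even, so none exists.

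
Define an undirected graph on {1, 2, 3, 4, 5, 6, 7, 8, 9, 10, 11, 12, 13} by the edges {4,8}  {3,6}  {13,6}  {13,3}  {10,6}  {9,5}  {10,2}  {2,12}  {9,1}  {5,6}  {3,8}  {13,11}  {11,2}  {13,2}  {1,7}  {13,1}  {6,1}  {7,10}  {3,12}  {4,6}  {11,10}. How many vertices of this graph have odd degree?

Degrees: 1:4, 2:4, 3:4, 4:2, 5:2, 6:6, 7:2, 8:2, 9:2, 10:4, 11:3, 12:2, 13:5
Odd-degree vertices: 11, 13.

2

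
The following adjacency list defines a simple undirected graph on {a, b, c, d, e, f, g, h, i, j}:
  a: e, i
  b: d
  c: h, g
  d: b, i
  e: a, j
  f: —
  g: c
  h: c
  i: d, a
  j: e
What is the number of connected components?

Component: {f}
Component: {c, g, h}
Component: {a, b, d, e, i, j}

3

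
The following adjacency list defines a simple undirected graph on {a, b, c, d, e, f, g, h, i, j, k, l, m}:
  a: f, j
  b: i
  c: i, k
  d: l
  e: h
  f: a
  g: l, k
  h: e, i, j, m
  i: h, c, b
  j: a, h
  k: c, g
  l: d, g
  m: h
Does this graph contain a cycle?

The graph has 13 vertices, 12 edges, and 1 connected component.
A forest on 13 vertices with 1 component has exactly 12 edges, which matches — so no cycle.

No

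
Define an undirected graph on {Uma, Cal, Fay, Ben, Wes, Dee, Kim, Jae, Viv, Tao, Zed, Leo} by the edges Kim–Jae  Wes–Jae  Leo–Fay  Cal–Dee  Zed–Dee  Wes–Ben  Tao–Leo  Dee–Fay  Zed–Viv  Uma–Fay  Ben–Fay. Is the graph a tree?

Yes

The graph has 12 vertices and 11 edges.
Connected and |E| = |V| - 1, which characterizes a tree.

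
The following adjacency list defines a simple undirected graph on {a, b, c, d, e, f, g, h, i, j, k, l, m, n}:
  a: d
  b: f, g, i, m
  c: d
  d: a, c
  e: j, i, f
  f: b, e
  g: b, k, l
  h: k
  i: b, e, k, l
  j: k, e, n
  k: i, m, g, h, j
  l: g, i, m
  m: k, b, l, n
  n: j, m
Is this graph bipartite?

A valid 2-coloring puts {d, f, g, h, i, j, m} on one side and {a, b, c, e, k, l, n} on the other; every edge crosses between the two sides.

Yes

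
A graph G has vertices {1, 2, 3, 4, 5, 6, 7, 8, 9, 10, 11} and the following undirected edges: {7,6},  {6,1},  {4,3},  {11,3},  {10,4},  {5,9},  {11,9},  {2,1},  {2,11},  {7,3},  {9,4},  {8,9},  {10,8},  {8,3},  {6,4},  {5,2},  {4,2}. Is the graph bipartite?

Color {2, 3, 6, 9, 10} black and {1, 4, 5, 7, 8, 11} white. No edge joins two same-colored vertices, so the graph is bipartite.

Yes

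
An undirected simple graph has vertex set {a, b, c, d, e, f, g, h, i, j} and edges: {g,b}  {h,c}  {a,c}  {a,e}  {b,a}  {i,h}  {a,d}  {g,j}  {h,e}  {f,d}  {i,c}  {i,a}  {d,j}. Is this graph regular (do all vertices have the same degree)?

No

Degrees: a:5, b:2, c:3, d:3, e:2, f:1, g:2, h:3, i:3, j:2
Vertex f has degree 1 while a has degree 5, so the graph is not regular.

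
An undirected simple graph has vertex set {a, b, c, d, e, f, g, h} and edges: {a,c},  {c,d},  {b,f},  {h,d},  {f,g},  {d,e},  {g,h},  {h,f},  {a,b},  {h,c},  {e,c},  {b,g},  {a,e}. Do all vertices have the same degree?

No

Degrees: a:3, b:3, c:4, d:3, e:3, f:3, g:3, h:4
Degrees are not all equal (e.g. deg(a)=3 but deg(c)=4); not regular.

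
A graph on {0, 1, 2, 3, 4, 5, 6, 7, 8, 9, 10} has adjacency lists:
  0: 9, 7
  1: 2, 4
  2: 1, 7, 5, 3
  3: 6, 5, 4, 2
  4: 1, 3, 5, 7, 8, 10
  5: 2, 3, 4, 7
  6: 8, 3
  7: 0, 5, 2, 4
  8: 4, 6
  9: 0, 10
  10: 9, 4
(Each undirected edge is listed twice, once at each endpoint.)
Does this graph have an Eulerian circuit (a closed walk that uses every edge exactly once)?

Yes

Degrees: 0:2, 1:2, 2:4, 3:4, 4:6, 5:4, 6:2, 7:4, 8:2, 9:2, 10:2
Every vertex has even degree and the edges form a single connected piece, so an Eulerian circuit exists.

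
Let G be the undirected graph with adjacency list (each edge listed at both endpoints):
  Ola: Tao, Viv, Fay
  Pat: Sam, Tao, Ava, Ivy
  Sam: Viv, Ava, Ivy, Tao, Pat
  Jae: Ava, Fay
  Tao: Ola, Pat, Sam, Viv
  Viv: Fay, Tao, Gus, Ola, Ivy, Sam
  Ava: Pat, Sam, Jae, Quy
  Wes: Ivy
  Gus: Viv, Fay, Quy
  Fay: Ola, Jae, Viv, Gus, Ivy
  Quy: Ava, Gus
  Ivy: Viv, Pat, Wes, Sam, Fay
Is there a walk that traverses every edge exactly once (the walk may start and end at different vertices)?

Degrees: Ola:3, Pat:4, Sam:5, Jae:2, Tao:4, Viv:6, Ava:4, Wes:1, Gus:3, Fay:5, Quy:2, Ivy:5
Odd-degree vertices: Ola, Sam, Wes, Gus, Fay, Ivy (6 total).
With 6 odd-degree vertices (more than two), no single trail can use every edge.

No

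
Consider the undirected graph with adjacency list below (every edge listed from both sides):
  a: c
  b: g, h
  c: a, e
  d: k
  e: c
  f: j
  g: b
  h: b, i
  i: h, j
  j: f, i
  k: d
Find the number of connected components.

3

Component: {d, k}
Component: {a, c, e}
Component: {b, f, g, h, i, j}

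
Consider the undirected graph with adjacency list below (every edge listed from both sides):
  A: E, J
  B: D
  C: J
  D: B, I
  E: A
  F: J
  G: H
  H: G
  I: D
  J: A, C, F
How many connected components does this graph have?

Component: {G, H}
Component: {B, D, I}
Component: {A, C, E, F, J}

3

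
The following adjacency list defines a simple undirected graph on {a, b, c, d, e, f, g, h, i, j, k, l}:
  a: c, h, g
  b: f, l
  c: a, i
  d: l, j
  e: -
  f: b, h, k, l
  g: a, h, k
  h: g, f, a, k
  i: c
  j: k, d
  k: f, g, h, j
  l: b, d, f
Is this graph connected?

Component: {e}
Component: {a, b, c, d, f, g, h, i, j, k, l}
There are 2 separate components, so the graph is not connected.

No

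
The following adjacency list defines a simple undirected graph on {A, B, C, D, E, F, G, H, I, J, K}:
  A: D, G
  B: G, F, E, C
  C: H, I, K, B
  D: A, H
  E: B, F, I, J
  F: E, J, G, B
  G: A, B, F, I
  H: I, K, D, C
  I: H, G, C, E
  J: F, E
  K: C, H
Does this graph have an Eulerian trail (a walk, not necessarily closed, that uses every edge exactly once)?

Degrees: A:2, B:4, C:4, D:2, E:4, F:4, G:4, H:4, I:4, J:2, K:2
Odd-degree vertices: none (0 total).
With 0 odd-degree vertices and all edges in one connected piece, an Eulerian trail exists.

Yes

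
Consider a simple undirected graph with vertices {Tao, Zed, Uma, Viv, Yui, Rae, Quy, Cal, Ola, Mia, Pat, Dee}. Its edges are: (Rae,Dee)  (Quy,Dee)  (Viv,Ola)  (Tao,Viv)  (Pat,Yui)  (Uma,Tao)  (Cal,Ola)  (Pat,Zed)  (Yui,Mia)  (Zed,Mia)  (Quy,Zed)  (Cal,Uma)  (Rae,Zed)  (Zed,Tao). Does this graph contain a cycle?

The graph has 12 vertices, 14 edges, and 1 connected component.
One cycle is Tao-Uma-Cal-Ola-Viv-Tao.

Yes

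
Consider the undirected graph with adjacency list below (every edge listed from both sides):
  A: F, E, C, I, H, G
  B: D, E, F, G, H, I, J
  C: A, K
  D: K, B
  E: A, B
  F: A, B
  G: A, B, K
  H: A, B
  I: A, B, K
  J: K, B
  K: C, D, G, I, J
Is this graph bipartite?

Yes

Color {C, D, E, F, G, H, I, J} black and {A, B, K} white. No edge joins two same-colored vertices, so the graph is bipartite.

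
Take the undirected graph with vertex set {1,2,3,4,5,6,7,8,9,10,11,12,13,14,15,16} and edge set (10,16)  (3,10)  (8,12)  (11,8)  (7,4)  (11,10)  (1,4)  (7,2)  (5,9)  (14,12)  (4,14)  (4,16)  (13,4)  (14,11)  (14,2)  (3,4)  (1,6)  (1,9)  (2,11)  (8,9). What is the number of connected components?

Component: {15}
Component: {1, 2, 3, 4, 5, 6, 7, 8, 9, 10, 11, 12, 13, 14, 16}

2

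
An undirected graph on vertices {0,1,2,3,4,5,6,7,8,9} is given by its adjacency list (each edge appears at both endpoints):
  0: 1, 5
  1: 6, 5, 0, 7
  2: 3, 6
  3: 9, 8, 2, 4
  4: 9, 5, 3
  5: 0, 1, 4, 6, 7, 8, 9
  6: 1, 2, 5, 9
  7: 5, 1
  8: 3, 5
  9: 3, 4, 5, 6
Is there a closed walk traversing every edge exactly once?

No

Degrees: 0:2, 1:4, 2:2, 3:4, 4:3, 5:7, 6:4, 7:2, 8:2, 9:4
4, 5 have odd degree; an Eulerian circuit needs every degree to be even, so none exists.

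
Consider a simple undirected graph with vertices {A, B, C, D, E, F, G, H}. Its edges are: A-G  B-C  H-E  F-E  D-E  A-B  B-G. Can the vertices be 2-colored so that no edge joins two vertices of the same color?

The cycle A-B-G-A has length 3, which is odd, so the graph is not bipartite.

No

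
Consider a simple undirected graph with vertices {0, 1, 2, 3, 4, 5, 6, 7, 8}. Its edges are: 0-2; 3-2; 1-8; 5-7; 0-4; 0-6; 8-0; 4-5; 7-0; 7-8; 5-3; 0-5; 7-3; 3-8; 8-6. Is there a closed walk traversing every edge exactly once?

No

Degrees: 0:6, 1:1, 2:2, 3:4, 4:2, 5:4, 6:2, 7:4, 8:5
1, 8 have odd degree; an Eulerian circuit needs every degree to be even, so none exists.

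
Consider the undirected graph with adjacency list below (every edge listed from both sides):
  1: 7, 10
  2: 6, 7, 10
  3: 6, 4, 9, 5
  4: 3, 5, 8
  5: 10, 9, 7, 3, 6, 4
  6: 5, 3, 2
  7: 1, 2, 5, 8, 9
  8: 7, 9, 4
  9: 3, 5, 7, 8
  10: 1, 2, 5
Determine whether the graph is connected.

Yes

Starting from 1 and exploring outward reaches every vertex (1, 10, 7, 5, 2, 9, 8, 6, 4, 3); the graph is connected.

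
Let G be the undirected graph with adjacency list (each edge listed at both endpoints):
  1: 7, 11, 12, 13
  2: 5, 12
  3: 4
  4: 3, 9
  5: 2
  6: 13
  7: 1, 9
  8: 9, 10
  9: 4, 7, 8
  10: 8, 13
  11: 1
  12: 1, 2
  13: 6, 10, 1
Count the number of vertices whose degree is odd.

6

Degrees: 1:4, 2:2, 3:1, 4:2, 5:1, 6:1, 7:2, 8:2, 9:3, 10:2, 11:1, 12:2, 13:3
Odd-degree vertices: 3, 5, 6, 9, 11, 13.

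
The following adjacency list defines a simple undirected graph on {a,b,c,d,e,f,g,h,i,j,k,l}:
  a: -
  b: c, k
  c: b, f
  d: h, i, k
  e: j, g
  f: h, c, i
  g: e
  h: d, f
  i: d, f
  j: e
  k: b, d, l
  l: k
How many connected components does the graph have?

Component: {a}
Component: {e, g, j}
Component: {b, c, d, f, h, i, k, l}

3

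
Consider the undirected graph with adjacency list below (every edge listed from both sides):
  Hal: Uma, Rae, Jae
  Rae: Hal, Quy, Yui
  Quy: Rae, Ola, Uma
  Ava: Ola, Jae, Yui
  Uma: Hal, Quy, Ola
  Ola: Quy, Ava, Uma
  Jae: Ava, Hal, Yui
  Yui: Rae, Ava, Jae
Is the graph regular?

Yes

Degrees: Hal:3, Rae:3, Quy:3, Ava:3, Uma:3, Ola:3, Jae:3, Yui:3
All degrees equal 3; the graph is regular.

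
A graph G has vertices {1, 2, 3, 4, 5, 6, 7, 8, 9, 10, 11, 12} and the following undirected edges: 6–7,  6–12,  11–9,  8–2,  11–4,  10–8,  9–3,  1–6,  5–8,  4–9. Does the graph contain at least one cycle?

Yes

|V| = 12, |E| = 10, number of components = 3.
Since 10 > 12 - 3, a cycle must exist; for instance 9-4-11-9.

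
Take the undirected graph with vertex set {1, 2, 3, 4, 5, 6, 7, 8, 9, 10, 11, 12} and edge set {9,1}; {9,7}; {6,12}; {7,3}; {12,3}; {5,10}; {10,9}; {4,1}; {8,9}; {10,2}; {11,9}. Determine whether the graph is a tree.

Yes

The graph has 12 vertices and 11 edges.
It is connected with exactly 11 edges, hence acyclic — it is a tree.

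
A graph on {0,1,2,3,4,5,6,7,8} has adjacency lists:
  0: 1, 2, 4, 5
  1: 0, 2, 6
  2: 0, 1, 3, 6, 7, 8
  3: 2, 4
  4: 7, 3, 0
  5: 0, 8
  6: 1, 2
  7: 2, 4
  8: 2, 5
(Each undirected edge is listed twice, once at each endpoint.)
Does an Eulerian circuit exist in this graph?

No

Degrees: 0:4, 1:3, 2:6, 3:2, 4:3, 5:2, 6:2, 7:2, 8:2
1, 4 have odd degree; an Eulerian circuit needs every degree to be even, so none exists.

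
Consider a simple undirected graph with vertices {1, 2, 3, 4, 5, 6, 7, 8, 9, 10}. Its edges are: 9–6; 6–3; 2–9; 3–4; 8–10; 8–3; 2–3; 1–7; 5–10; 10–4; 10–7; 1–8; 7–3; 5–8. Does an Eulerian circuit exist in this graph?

No

Degrees: 1:2, 2:2, 3:5, 4:2, 5:2, 6:2, 7:3, 8:4, 9:2, 10:4
3, 7 have odd degree; an Eulerian circuit needs every degree to be even, so none exists.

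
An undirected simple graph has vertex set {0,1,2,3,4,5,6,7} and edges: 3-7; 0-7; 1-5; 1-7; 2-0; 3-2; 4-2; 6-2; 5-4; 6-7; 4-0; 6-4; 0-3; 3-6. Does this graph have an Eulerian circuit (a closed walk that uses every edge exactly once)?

Degrees: 0:4, 1:2, 2:4, 3:4, 4:4, 5:2, 6:4, 7:4
All degrees are even and the non-isolated vertices are connected — an Eulerian circuit exists.

Yes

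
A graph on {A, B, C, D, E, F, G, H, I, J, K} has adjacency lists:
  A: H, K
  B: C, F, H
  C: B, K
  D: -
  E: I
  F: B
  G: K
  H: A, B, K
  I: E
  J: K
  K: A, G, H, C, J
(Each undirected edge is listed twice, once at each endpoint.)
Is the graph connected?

Component: {D}
Component: {E, I}
Component: {A, B, C, F, G, H, J, K}
No edge joins these 3 groups, so the graph is disconnected.

No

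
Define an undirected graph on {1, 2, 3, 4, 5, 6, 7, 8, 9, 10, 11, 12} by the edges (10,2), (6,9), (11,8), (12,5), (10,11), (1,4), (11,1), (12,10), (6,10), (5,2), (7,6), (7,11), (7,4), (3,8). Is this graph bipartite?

A valid 2-coloring puts {2, 3, 4, 6, 11, 12} on one side and {1, 5, 7, 8, 9, 10} on the other; every edge crosses between the two sides.

Yes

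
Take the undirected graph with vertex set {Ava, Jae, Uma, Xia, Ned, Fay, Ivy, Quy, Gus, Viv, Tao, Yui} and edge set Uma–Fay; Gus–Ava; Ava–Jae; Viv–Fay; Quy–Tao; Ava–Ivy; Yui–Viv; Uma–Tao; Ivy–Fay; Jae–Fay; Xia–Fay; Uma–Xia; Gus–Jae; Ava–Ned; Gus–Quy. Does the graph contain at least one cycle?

|V| = 12, |E| = 15, number of components = 1.
Since 15 > 12 - 1, a cycle must exist; for instance Ava-Gus-Quy-Tao-Uma-Xia-Fay-Ivy-Ava.

Yes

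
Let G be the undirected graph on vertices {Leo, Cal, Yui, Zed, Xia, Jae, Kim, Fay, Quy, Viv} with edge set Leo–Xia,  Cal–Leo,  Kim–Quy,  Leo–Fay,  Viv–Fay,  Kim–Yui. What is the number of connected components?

4

Component: {Zed}
Component: {Jae}
Component: {Yui, Kim, Quy}
Component: {Leo, Cal, Xia, Fay, Viv}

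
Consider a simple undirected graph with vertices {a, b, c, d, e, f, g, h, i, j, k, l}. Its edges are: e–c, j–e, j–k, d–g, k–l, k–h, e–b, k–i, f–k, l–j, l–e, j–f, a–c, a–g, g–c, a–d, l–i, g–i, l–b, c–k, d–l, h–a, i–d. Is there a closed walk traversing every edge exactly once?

Yes

Degrees: a:4, b:2, c:4, d:4, e:4, f:2, g:4, h:2, i:4, j:4, k:6, l:6
All degrees are even and the non-isolated vertices are connected — an Eulerian circuit exists.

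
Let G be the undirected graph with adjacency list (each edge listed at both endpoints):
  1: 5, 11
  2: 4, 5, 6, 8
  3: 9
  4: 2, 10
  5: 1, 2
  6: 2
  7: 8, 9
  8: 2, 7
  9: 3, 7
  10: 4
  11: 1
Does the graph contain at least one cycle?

|V| = 11, |E| = 10, number of components = 1.
A forest on 11 vertices with 1 component has exactly 10 edges, which matches — so no cycle.

No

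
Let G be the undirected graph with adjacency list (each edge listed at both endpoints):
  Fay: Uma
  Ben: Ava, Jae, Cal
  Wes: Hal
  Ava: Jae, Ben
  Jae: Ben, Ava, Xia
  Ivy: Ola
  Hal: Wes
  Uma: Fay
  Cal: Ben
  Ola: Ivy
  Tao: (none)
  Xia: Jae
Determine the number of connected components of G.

Component: {Tao}
Component: {Fay, Uma}
Component: {Wes, Hal}
Component: {Ivy, Ola}
Component: {Ben, Ava, Jae, Cal, Xia}

5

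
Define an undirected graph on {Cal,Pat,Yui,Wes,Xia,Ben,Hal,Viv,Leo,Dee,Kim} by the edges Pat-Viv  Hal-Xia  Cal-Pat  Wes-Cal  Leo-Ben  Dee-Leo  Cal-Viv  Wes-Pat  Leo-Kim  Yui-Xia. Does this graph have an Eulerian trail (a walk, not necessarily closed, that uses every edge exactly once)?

Degrees: Cal:3, Pat:3, Yui:1, Wes:2, Xia:2, Ben:1, Hal:1, Viv:2, Leo:3, Dee:1, Kim:1
Odd-degree vertices: Cal, Pat, Yui, Ben, Hal, Leo, Dee, Kim (8 total).
An Eulerian trail requires 0 or 2 odd-degree vertices; here there are 8.

No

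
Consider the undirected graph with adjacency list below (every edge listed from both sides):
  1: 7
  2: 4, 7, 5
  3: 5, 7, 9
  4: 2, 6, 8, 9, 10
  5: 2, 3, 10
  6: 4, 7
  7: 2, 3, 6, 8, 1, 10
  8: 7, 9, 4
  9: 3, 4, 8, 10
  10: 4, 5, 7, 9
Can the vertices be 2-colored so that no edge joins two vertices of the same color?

No

The cycle 9-4-10-9 has length 3, which is odd, so the graph is not bipartite.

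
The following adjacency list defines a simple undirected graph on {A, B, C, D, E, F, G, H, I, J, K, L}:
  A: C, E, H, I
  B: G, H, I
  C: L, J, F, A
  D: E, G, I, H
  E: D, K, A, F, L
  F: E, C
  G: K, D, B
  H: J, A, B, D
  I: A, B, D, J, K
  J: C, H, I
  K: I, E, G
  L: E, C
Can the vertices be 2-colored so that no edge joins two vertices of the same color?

Partition the vertices as {C, E, G, H, I} vs {A, B, D, F, J, K, L}. Each listed edge has one endpoint in each part, so the graph is bipartite.

Yes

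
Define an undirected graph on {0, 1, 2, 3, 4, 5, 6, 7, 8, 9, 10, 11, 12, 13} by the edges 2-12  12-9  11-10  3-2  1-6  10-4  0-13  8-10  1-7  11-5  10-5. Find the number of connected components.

4

Component: {0, 13}
Component: {1, 6, 7}
Component: {2, 3, 9, 12}
Component: {4, 5, 8, 10, 11}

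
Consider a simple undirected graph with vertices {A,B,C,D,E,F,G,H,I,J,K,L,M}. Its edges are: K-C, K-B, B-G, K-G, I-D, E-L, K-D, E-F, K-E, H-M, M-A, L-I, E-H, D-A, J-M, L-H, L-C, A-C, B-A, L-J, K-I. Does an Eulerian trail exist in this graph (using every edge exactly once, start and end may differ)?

No

Degrees: A:4, B:3, C:3, D:3, E:4, F:1, G:2, H:3, I:3, J:2, K:6, L:5, M:3
Odd-degree vertices: B, C, D, F, H, I, L, M (8 total).
An Eulerian trail requires 0 or 2 odd-degree vertices; here there are 8.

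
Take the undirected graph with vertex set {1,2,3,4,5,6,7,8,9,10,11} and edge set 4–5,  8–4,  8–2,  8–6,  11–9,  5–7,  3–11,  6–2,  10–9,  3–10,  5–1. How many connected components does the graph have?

2

Component: {3, 9, 10, 11}
Component: {1, 2, 4, 5, 6, 7, 8}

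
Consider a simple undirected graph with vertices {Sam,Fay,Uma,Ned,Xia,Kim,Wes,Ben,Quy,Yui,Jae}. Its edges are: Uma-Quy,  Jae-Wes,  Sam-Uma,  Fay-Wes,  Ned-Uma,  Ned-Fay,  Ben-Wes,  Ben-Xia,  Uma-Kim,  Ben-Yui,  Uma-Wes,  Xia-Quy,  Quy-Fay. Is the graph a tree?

The graph has 11 vertices and 13 edges.
A tree on 11 vertices has exactly 10 edges; this graph has 13, so it contains a cycle and is not a tree.

No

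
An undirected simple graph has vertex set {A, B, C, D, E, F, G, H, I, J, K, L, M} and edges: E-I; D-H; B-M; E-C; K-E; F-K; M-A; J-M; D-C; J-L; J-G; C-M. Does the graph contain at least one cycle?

No

The graph has 13 vertices, 12 edges, and 1 connected component.
Since 12 = 13 - 1, the graph is a forest and contains no cycle.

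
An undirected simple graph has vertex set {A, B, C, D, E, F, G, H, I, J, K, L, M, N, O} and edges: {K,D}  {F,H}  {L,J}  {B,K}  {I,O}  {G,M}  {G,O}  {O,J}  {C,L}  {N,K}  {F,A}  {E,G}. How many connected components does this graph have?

Component: {A, F, H}
Component: {B, D, K, N}
Component: {C, E, G, I, J, L, M, O}

3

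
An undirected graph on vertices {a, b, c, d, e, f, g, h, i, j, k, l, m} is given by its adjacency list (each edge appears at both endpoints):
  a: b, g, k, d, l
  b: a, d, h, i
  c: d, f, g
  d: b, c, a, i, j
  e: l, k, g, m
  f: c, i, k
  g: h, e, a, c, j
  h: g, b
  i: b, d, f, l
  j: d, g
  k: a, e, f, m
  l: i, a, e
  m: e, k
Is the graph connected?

A breadth-first search from a visits a, d, k, g, l, b, i, c, j, m, f, e, h — all 13 vertices — so the graph is connected.

Yes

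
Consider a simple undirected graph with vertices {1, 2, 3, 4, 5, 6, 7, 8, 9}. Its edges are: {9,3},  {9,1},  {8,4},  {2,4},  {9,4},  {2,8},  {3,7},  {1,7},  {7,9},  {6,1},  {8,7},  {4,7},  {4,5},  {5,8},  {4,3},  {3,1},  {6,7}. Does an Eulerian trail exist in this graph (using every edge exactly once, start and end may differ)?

Yes

Degrees: 1:4, 2:2, 3:4, 4:6, 5:2, 6:2, 7:6, 8:4, 9:4
Odd-degree vertices: none (0 total).
With 0 odd-degree vertices and all edges in one connected piece, an Eulerian trail exists.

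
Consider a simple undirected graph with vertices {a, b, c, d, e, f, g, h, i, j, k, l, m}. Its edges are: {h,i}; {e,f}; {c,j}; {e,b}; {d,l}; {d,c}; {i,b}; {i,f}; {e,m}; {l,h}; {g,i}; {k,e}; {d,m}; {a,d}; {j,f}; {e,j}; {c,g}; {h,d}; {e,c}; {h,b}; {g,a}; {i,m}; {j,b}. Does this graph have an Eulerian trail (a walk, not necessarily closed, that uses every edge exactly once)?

Degrees: a:2, b:4, c:4, d:5, e:6, f:3, g:3, h:4, i:5, j:4, k:1, l:2, m:3
Odd-degree vertices: d, f, g, i, k, m (6 total).
With 6 odd-degree vertices (more than two), no single trail can use every edge.

No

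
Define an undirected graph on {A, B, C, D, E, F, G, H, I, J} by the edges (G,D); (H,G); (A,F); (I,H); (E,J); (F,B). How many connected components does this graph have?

Component: {C}
Component: {E, J}
Component: {A, B, F}
Component: {D, G, H, I}

4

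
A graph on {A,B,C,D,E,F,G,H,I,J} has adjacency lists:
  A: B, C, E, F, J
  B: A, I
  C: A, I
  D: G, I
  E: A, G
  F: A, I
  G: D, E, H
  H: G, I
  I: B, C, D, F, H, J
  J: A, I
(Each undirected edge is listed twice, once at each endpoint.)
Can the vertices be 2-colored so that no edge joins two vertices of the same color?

Yes

A valid 2-coloring puts {B, C, D, E, F, H, J} on one side and {A, G, I} on the other; every edge crosses between the two sides.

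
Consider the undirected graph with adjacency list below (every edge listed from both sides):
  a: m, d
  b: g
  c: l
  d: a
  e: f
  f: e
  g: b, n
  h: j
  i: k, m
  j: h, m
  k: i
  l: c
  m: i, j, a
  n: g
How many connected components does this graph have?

Component: {c, l}
Component: {e, f}
Component: {b, g, n}
Component: {a, d, h, i, j, k, m}

4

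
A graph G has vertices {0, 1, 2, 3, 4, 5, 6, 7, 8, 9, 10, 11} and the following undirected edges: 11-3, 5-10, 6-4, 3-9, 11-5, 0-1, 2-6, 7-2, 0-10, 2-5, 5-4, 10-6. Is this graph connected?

No

Component: {8}
Component: {0, 1, 2, 3, 4, 5, 6, 7, 9, 10, 11}
There are 2 separate components, so the graph is not connected.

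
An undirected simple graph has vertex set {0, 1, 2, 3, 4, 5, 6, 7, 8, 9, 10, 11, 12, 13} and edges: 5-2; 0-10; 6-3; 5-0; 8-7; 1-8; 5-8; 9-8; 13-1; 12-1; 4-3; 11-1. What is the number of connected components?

2

Component: {3, 4, 6}
Component: {0, 1, 2, 5, 7, 8, 9, 10, 11, 12, 13}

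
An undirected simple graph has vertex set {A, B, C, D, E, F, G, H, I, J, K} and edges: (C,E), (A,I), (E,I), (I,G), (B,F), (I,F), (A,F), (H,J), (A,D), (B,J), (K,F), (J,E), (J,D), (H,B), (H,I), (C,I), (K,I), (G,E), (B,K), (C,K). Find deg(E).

Neighbors of E: C, G, I, J.

4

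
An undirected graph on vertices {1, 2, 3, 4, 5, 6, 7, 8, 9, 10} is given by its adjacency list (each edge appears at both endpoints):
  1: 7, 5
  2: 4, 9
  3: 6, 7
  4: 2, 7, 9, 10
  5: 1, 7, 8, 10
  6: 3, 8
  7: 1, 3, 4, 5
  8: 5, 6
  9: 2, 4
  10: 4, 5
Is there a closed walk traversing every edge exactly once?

Degrees: 1:2, 2:2, 3:2, 4:4, 5:4, 6:2, 7:4, 8:2, 9:2, 10:2
Every vertex has even degree and the edges form a single connected piece, so an Eulerian circuit exists.

Yes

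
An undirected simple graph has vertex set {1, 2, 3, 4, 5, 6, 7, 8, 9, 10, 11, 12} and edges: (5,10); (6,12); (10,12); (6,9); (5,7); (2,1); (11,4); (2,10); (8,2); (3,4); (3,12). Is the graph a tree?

Yes

|V| = 12, |E| = 11.
It is connected with exactly 11 edges, hence acyclic — it is a tree.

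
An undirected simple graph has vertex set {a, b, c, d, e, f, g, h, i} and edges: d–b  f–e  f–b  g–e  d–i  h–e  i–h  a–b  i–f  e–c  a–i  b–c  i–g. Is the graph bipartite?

Partition the vertices as {b, e, i} vs {a, c, d, f, g, h}. Each listed edge has one endpoint in each part, so the graph is bipartite.

Yes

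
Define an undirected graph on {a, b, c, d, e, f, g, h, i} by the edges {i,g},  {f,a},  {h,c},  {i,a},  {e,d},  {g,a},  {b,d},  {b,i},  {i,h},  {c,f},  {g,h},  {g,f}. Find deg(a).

3

Neighbors of a: f, g, i.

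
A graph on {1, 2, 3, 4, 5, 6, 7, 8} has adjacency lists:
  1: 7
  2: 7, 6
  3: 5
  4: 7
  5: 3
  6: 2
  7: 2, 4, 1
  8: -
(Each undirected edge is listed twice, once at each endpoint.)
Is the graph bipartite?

Yes

Color {5, 6, 7, 8} black and {1, 2, 3, 4} white. No edge joins two same-colored vertices, so the graph is bipartite.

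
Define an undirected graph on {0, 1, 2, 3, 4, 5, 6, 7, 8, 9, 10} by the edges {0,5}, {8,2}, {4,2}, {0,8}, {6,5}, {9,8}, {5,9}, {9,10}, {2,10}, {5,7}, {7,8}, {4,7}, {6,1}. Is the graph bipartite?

Yes

A valid 2-coloring puts {1, 3, 4, 5, 8, 10} on one side and {0, 2, 6, 7, 9} on the other; every edge crosses between the two sides.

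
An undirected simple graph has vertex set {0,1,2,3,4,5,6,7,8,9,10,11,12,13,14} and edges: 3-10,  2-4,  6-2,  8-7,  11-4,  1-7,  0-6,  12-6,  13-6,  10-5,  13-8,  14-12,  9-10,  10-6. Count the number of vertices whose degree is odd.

Degrees: 0:1, 1:1, 2:2, 3:1, 4:2, 5:1, 6:5, 7:2, 8:2, 9:1, 10:4, 11:1, 12:2, 13:2, 14:1
Odd-degree vertices: 0, 1, 3, 5, 6, 9, 11, 14.

8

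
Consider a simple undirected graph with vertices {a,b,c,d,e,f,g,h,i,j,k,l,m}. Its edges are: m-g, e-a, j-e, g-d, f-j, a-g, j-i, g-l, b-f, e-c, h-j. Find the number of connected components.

2

Component: {k}
Component: {a, b, c, d, e, f, g, h, i, j, l, m}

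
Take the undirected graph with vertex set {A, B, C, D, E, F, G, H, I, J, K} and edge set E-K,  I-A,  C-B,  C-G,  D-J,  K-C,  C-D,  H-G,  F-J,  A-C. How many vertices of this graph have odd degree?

Degrees: A:2, B:1, C:5, D:2, E:1, F:1, G:2, H:1, I:1, J:2, K:2
Odd-degree vertices: B, C, E, F, H, I.

6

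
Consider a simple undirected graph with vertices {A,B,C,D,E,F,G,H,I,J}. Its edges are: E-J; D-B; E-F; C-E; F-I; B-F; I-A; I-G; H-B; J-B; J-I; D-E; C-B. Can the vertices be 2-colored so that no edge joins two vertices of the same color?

A valid 2-coloring puts {B, E, I} on one side and {A, C, D, F, G, H, J} on the other; every edge crosses between the two sides.

Yes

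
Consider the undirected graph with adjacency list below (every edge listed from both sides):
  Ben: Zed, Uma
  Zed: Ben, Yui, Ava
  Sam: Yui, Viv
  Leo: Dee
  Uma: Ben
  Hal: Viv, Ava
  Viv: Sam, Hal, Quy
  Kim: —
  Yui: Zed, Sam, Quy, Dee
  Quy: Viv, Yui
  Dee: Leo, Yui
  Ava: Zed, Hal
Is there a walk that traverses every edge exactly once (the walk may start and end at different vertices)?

No

Degrees: Ben:2, Zed:3, Sam:2, Leo:1, Uma:1, Hal:2, Viv:3, Kim:0, Yui:4, Quy:2, Dee:2, Ava:2
Odd-degree vertices: Zed, Leo, Uma, Viv (4 total).
With 4 odd-degree vertices (more than two), no single trail can use every edge.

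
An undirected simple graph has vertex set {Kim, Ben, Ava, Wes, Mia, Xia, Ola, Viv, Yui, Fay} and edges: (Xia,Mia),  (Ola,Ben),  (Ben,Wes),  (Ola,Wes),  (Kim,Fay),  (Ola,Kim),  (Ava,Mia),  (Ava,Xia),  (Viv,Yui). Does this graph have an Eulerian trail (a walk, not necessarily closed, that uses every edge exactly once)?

Degrees: Kim:2, Ben:2, Ava:2, Wes:2, Mia:2, Xia:2, Ola:3, Viv:1, Yui:1, Fay:1
Odd-degree vertices: Ola, Viv, Yui, Fay (4 total).
An Eulerian trail requires 0 or 2 odd-degree vertices; here there are 4.

No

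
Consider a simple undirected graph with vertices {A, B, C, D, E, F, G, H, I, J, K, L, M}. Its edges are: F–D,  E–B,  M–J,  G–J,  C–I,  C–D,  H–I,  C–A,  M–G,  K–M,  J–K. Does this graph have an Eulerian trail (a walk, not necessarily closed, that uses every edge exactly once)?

Degrees: A:1, B:1, C:3, D:2, E:1, F:1, G:2, H:1, I:2, J:3, K:2, L:0, M:3
Odd-degree vertices: A, B, C, E, F, H, J, M (8 total).
With 8 odd-degree vertices (more than two), no single trail can use every edge.

No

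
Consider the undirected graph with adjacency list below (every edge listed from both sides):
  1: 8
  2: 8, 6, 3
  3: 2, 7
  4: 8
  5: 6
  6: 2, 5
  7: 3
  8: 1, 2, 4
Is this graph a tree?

|V| = 8, |E| = 7.
Connected and |E| = |V| - 1, which characterizes a tree.

Yes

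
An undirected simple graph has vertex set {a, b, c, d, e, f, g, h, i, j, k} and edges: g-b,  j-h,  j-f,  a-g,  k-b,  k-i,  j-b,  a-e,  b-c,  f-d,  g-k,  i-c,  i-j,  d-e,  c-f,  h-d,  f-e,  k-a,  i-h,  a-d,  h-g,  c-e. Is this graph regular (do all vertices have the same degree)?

Degrees: a:4, b:4, c:4, d:4, e:4, f:4, g:4, h:4, i:4, j:4, k:4
All degrees equal 4; the graph is regular.

Yes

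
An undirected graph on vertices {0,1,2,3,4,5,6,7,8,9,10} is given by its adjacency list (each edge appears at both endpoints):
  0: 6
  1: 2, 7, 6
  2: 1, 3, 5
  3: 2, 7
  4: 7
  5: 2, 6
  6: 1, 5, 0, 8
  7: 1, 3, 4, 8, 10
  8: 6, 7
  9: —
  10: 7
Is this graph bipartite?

Yes

A valid 2-coloring puts {2, 6, 7, 9} on one side and {0, 1, 3, 4, 5, 8, 10} on the other; every edge crosses between the two sides.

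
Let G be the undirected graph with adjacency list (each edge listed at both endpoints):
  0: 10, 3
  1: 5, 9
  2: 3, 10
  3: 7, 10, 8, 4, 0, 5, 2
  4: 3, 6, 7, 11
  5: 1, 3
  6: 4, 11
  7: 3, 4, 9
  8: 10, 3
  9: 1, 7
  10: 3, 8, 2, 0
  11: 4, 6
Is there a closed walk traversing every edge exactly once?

Degrees: 0:2, 1:2, 2:2, 3:7, 4:4, 5:2, 6:2, 7:3, 8:2, 9:2, 10:4, 11:2
3, 7 have odd degree; an Eulerian circuit needs every degree to be even, so none exists.

No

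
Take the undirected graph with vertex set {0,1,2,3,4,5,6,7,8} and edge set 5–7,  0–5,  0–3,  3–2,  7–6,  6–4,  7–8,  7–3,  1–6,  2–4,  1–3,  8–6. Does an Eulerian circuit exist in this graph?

Degrees: 0:2, 1:2, 2:2, 3:4, 4:2, 5:2, 6:4, 7:4, 8:2
All degrees are even and the non-isolated vertices are connected — an Eulerian circuit exists.

Yes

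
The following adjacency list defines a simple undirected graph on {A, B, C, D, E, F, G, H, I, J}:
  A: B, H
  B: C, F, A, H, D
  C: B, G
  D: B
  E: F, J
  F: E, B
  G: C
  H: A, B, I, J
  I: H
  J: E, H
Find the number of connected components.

Component: {A, B, C, D, E, F, G, H, I, J}

1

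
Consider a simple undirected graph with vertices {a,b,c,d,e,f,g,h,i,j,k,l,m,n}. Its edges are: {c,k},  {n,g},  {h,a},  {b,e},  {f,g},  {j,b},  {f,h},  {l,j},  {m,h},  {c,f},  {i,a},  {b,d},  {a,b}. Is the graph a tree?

Yes

The graph has 14 vertices and 13 edges.
It is connected with exactly 13 edges, hence acyclic — it is a tree.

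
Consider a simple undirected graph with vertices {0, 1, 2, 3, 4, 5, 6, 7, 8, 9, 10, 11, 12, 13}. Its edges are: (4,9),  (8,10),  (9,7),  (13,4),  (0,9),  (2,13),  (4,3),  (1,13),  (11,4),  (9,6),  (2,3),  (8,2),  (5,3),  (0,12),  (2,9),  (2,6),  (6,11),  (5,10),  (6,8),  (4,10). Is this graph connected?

A breadth-first search from 0 visits 0, 9, 12, 4, 7, 6, 2, 11, 13, 10, 3, 8, 1, 5 — all 14 vertices — so the graph is connected.

Yes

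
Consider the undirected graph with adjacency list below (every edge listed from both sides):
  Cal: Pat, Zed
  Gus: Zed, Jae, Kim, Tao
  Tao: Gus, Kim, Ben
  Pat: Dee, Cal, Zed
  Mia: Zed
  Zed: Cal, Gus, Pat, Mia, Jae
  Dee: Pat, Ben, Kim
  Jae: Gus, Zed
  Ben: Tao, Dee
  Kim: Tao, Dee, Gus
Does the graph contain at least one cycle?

The graph has 10 vertices, 14 edges, and 1 connected component.
One cycle is Gus-Tao-Ben-Dee-Kim-Gus.

Yes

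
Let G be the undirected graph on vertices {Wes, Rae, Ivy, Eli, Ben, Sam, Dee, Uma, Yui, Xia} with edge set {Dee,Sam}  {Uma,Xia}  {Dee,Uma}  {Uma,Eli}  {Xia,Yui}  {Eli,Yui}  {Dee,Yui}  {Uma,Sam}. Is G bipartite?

No

Sam-Dee-Uma-Sam is an odd cycle (length 3), and a bipartite graph can contain only even cycles.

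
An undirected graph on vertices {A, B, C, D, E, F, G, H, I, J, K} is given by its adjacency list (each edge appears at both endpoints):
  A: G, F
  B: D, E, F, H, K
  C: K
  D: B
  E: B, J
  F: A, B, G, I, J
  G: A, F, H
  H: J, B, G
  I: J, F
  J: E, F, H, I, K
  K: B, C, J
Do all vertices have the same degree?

Degrees: A:2, B:5, C:1, D:1, E:2, F:5, G:3, H:3, I:2, J:5, K:3
Degrees are not all equal (e.g. deg(C)=1 but deg(B)=5); not regular.

No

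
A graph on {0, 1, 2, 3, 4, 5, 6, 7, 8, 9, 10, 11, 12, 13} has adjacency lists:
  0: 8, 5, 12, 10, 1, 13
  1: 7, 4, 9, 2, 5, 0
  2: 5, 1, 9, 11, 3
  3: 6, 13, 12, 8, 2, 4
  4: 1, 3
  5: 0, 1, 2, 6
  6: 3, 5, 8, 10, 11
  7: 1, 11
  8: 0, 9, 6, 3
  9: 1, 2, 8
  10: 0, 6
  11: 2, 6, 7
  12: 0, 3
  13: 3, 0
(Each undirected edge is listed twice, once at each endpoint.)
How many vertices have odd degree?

4

Degrees: 0:6, 1:6, 2:5, 3:6, 4:2, 5:4, 6:5, 7:2, 8:4, 9:3, 10:2, 11:3, 12:2, 13:2
Odd-degree vertices: 2, 6, 9, 11.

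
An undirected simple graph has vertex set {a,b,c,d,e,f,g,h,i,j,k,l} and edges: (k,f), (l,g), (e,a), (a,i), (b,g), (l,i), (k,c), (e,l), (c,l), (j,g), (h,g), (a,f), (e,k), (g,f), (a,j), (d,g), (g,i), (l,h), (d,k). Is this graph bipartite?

h-g-l-h is an odd cycle (length 3), and a bipartite graph can contain only even cycles.

No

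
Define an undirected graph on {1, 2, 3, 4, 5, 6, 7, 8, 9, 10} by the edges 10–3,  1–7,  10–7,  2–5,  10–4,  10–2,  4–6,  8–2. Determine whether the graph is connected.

No

Component: {9}
Component: {1, 2, 3, 4, 5, 6, 7, 8, 10}
There are 2 separate components, so the graph is not connected.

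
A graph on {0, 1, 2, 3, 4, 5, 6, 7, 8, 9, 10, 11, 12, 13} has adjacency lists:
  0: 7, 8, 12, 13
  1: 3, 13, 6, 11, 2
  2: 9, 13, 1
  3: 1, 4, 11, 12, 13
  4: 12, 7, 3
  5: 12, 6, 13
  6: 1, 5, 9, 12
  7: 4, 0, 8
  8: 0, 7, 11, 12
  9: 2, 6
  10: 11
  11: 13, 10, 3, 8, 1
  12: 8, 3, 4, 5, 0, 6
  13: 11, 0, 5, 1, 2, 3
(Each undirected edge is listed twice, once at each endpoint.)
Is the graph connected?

Starting from 0 and exploring outward reaches every vertex (0, 8, 7, 13, 12, 11, 4, 1, 5, 3, 2, 6, 10, 9); the graph is connected.

Yes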